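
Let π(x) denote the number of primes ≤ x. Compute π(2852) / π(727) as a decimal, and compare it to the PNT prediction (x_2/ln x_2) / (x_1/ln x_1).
π(2852)/π(727) = 414/129 ≈ 3.2093;  PNT prediction ≈ 3.2490.

π(727) = 129 and π(2852) = 414, so π(2852)/π(727) ≈ 3.2093. The PNT-predicted ratio is (2852/ln(2852)) / (727/ln(727)) ≈ 3.2490. The two agree to within a few percent, as expected.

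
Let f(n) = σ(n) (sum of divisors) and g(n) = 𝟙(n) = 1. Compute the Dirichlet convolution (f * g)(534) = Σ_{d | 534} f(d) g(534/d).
(σ * 𝟙)(534) = 1820

Divisors of 534: [1, 2, 3, 6, 89, 178, 267, 534]. For each d | 534:
  d = 1: σ(1) · 𝟙(534/1) = 1 · 1 = 1
  d = 2: σ(2) · 𝟙(534/2) = 3 · 1 = 3
  d = 3: σ(3) · 𝟙(534/3) = 4 · 1 = 4
  d = 6: σ(6) · 𝟙(534/6) = 12 · 1 = 12
  d = 89: σ(89) · 𝟙(534/89) = 90 · 1 = 90
  d = 178: σ(178) · 𝟙(534/178) = 270 · 1 = 270
  d = 267: σ(267) · 𝟙(534/267) = 360 · 1 = 360
  d = 534: σ(534) · 𝟙(534/534) = 1080 · 1 = 1080
Summing: (σ * 𝟙)(534) = 1 + 3 + 4 + 12 + 90 + 270 + 360 + 1080 = 1820.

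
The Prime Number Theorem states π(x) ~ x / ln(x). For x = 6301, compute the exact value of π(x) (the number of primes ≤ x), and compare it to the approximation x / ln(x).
π(6301) = 820;  x/ln(x) ≈ 720.24;  relative error ≈ 12.17%.

Directly count primes up to 6301: π(6301) = 820. The PNT approximation gives 6301/ln(6301) ≈ 6301/8.74846 ≈ 720.24. Relative error (π(x) − x/ln(x)) / π(x) ≈ 12.17%; the approximation is known to undercount slightly (Li(x) is a better estimate).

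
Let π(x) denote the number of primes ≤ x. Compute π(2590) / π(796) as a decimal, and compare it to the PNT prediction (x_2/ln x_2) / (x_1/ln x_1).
π(2590)/π(796) = 376/138 ≈ 2.7246;  PNT prediction ≈ 2.7653.

π(796) = 138 and π(2590) = 376, so π(2590)/π(796) ≈ 2.7246. The PNT-predicted ratio is (2590/ln(2590)) / (796/ln(796)) ≈ 2.7653. The two agree to within a few percent, as expected.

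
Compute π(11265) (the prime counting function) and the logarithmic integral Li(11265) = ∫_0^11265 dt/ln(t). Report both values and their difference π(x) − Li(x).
π(11265) = 1362;  Li(11265) ≈ 1382.58;  π(x) − Li(x) ≈ -20.58.

Direct count of primes ≤ 11265 gives π(11265) = 1362. Numerical evaluation of the logarithmic integral gives Li(11265) ≈ 1382.58. The difference π(x) − Li(x) ≈ -20.58 is typically negative for small/moderate x (Li(x) overestimates), though Littlewood's theorem shows this sign changes infinitely often.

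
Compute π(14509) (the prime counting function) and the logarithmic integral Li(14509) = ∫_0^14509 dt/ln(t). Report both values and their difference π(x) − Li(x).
π(14509) = 1699;  Li(14509) ≈ 1725.47;  π(x) − Li(x) ≈ -26.47.

Direct count of primes ≤ 14509 gives π(14509) = 1699. Numerical evaluation of the logarithmic integral gives Li(14509) ≈ 1725.47. The difference π(x) − Li(x) ≈ -26.47 is typically negative for small/moderate x (Li(x) overestimates), though Littlewood's theorem shows this sign changes infinitely often.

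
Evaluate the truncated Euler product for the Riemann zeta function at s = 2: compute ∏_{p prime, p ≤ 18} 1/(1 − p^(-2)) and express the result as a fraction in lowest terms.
∏ = 206841635/127401984

The primes p ≤ 18 are [2, 3, 5, 7, 11, 13, 17]. For each prime, (1 − 1/p^2)^(-1) = p^2 / (p^2 − 1). The product is (1 − 1/2^2)^(-1), (1 − 1/3^2)^(-1), (1 − 1/5^2)^(-1), (1 − 1/7^2)^(-1), (1 − 1/11^2)^(-1), (1 − 1/13^2)^(-1), (1 − 1/17^2)^(-1) = ∏ p^2 / (p^2 − 1) = 206841635/127401984.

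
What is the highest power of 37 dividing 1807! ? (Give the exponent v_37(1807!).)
v_37(1807!) = 49

Legendre's formula: v_p(n!) = Σ_{k ≥ 1} ⌊n / p^k⌋. For p = 37, n = 1807, the terms are:
  ⌊1807/37^1⌋ = ⌊1807/37⌋ = 48
  ⌊1807/37^2⌋ = ⌊1807/1369⌋ = 1
(the next term ⌊1807/37^3⌋ = 0, terminating the sum). Summing: v_37(1807!) = 48 + 1 = 49.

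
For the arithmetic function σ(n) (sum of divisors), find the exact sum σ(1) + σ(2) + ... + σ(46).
Σ_{n ≤ 46} σ(n) = 1758

Compute σ(n) for each 1 ≤ n ≤ 46: σ(1) = 1, σ(2) = 3, σ(3) = 4, σ(4) = 7, σ(5) = 6, σ(6) = 12, σ(7) = 8, σ(8) = 15, σ(9) = 13, σ(10) = 18, σ(11) = 12, σ(12) = 28, σ(13) = 14, σ(14) = 24, σ(15) = 24, σ(16) = 31, σ(17) = 18, σ(18) = 39, σ(19) = 20, σ(20) = 42, σ(21) = 32, σ(22) = 36, σ(23) = 24, σ(24) = 60, σ(25) = 31, σ(26) = 42, σ(27) = 40, σ(28) = 56, σ(29) = 30, σ(30) = 72, σ(31) = 32, σ(32) = 63, σ(33) = 48, σ(34) = 54, σ(35) = 48, σ(36) = 91, σ(37) = 38, σ(38) = 60, σ(39) = 56, σ(40) = 90, σ(41) = 42, σ(42) = 96, σ(43) = 44, σ(44) = 84, σ(45) = 78, σ(46) = 72. Summing all 46 values: 1758. (Average order: Σ_{n ≤ x} σ(n) ~ (π²/12) x². For x = 46, (π²/12)·46² ≈ 1740.34.)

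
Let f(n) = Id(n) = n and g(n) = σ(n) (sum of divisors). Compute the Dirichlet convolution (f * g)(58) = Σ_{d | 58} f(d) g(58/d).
(Id * σ)(58) = 295

Divisors of 58: [1, 2, 29, 58]. For each d | 58:
  d = 1: Id(1) · σ(58/1) = 1 · 90 = 90
  d = 2: Id(2) · σ(58/2) = 2 · 30 = 60
  d = 29: Id(29) · σ(58/29) = 29 · 3 = 87
  d = 58: Id(58) · σ(58/58) = 58 · 1 = 58
Summing: (Id * σ)(58) = 90 + 60 + 87 + 58 = 295.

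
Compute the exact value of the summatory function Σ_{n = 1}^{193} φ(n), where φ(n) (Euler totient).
Σ_{n ≤ 193} φ(n) = 11422

Compute φ(n) for each 1 ≤ n ≤ 193: φ(1) = 1, φ(2) = 1, φ(3) = 2, φ(4) = 2, φ(5) = 4, φ(6) = 2, φ(7) = 6, φ(8) = 4, φ(9) = 6, φ(10) = 4, φ(11) = 10, φ(12) = 4, φ(13) = 12, φ(14) = 6, φ(15) = 8, φ(16) = 8, φ(17) = 16, φ(18) = 6, φ(19) = 18, φ(20) = 8, φ(21) = 12, φ(22) = 10, φ(23) = 22, φ(24) = 8, φ(25) = 20, φ(26) = 12, φ(27) = 18, φ(28) = 12, φ(29) = 28, φ(30) = 8, φ(31) = 30, φ(32) = 16, φ(33) = 20, φ(34) = 16, φ(35) = 24, φ(36) = 12, φ(37) = 36, φ(38) = 18, φ(39) = 24, φ(40) = 16, φ(41) = 40, φ(42) = 12, φ(43) = 42, φ(44) = 20, φ(45) = 24, φ(46) = 22, φ(47) = 46, φ(48) = 16, φ(49) = 42, φ(50) = 20, φ(51) = 32, φ(52) = 24, φ(53) = 52, φ(54) = 18, φ(55) = 40, φ(56) = 24, φ(57) = 36, φ(58) = 28, φ(59) = 58, φ(60) = 16, φ(61) = 60, φ(62) = 30, φ(63) = 36, φ(64) = 32, φ(65) = 48, φ(66) = 20, φ(67) = 66, φ(68) = 32, φ(69) = 44, φ(70) = 24, φ(71) = 70, φ(72) = 24, φ(73) = 72, φ(74) = 36, φ(75) = 40, φ(76) = 36, φ(77) = 60, φ(78) = 24, φ(79) = 78, φ(80) = 32, φ(81) = 54, φ(82) = 40, φ(83) = 82, φ(84) = 24, φ(85) = 64, φ(86) = 42, φ(87) = 56, φ(88) = 40, φ(89) = 88, φ(90) = 24, φ(91) = 72, φ(92) = 44, φ(93) = 60, φ(94) = 46, φ(95) = 72, φ(96) = 32, φ(97) = 96, φ(98) = 42, φ(99) = 60, φ(100) = 40, φ(101) = 100, φ(102) = 32, φ(103) = 102, φ(104) = 48, φ(105) = 48, φ(106) = 52, φ(107) = 106, φ(108) = 36, φ(109) = 108, φ(110) = 40, φ(111) = 72, φ(112) = 48, φ(113) = 112, φ(114) = 36, φ(115) = 88, φ(116) = 56, φ(117) = 72, φ(118) = 58, φ(119) = 96, φ(120) = 32, φ(121) = 110, φ(122) = 60, φ(123) = 80, φ(124) = 60, φ(125) = 100, φ(126) = 36, φ(127) = 126, φ(128) = 64, φ(129) = 84, φ(130) = 48, φ(131) = 130, φ(132) = 40, φ(133) = 108, φ(134) = 66, φ(135) = 72, φ(136) = 64, φ(137) = 136, φ(138) = 44, φ(139) = 138, φ(140) = 48, φ(141) = 92, φ(142) = 70, φ(143) = 120, φ(144) = 48, φ(145) = 112, φ(146) = 72, φ(147) = 84, φ(148) = 72, φ(149) = 148, φ(150) = 40, φ(151) = 150, φ(152) = 72, φ(153) = 96, φ(154) = 60, φ(155) = 120, φ(156) = 48, φ(157) = 156, φ(158) = 78, φ(159) = 104, φ(160) = 64, φ(161) = 132, φ(162) = 54, φ(163) = 162, φ(164) = 80, φ(165) = 80, φ(166) = 82, φ(167) = 166, φ(168) = 48, φ(169) = 156, φ(170) = 64, φ(171) = 108, φ(172) = 84, φ(173) = 172, φ(174) = 56, φ(175) = 120, φ(176) = 80, φ(177) = 116, φ(178) = 88, φ(179) = 178, φ(180) = 48, φ(181) = 180, φ(182) = 72, φ(183) = 120, φ(184) = 88, φ(185) = 144, φ(186) = 60, φ(187) = 160, φ(188) = 92, φ(189) = 108, φ(190) = 72, φ(191) = 190, φ(192) = 64, φ(193) = 192. Summing all 193 values: 11422. (Average order: Σ_{n ≤ x} φ(n) ~ (3/π²) x². For x = 193, (3/π²)·193² ≈ 11322.34.)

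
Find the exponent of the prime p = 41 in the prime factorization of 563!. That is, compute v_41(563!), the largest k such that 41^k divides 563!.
v_41(563!) = 13

Legendre's formula: v_p(n!) = Σ_{k ≥ 1} ⌊n / p^k⌋. For p = 41, n = 563, the terms are:
  ⌊563/41^1⌋ = ⌊563/41⌋ = 13
(the next term ⌊563/41^2⌋ = 0, terminating the sum). Summing: v_41(563!) = 13 = 13.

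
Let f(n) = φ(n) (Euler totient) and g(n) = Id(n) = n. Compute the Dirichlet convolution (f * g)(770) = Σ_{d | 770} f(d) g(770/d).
(φ * Id)(770) = 7371

Divisors of 770: [1, 2, 5, 7, 10, 11, 14, 22, 35, 55, 70, 77, 110, 154, 385, 770]. For each d | 770:
  d = 1: φ(1) · Id(770/1) = 1 · 770 = 770
  d = 2: φ(2) · Id(770/2) = 1 · 385 = 385
  d = 5: φ(5) · Id(770/5) = 4 · 154 = 616
  d = 7: φ(7) · Id(770/7) = 6 · 110 = 660
  d = 10: φ(10) · Id(770/10) = 4 · 77 = 308
  d = 11: φ(11) · Id(770/11) = 10 · 70 = 700
  d = 14: φ(14) · Id(770/14) = 6 · 55 = 330
  d = 22: φ(22) · Id(770/22) = 10 · 35 = 350
  d = 35: φ(35) · Id(770/35) = 24 · 22 = 528
  d = 55: φ(55) · Id(770/55) = 40 · 14 = 560
  d = 70: φ(70) · Id(770/70) = 24 · 11 = 264
  d = 77: φ(77) · Id(770/77) = 60 · 10 = 600
  d = 110: φ(110) · Id(770/110) = 40 · 7 = 280
  d = 154: φ(154) · Id(770/154) = 60 · 5 = 300
  d = 385: φ(385) · Id(770/385) = 240 · 2 = 480
  d = 770: φ(770) · Id(770/770) = 240 · 1 = 240
Summing: (φ * Id)(770) = 770 + 385 + 616 + 660 + 308 + 700 + 330 + 350 + 528 + 560 + 264 + 600 + 280 + 300 + 480 + 240 = 7371.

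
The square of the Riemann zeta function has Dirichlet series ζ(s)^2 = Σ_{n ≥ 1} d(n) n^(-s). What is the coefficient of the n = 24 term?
d(24) = 8

ζ(s)^2 = (Σ 1/m^s)(Σ 1/k^s). The coefficient of 1/n^s in the product is the number of ordered pairs (m, k) with mk = n, which equals d(n). For n = 24, divisors are [1, 2, 3, 4, 6, 8, 12, 24], so d(24) = 8.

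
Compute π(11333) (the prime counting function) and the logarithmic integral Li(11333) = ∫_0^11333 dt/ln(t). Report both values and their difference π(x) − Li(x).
π(11333) = 1370;  Li(11333) ≈ 1389.87;  π(x) − Li(x) ≈ -19.87.

Direct count of primes ≤ 11333 gives π(11333) = 1370. Numerical evaluation of the logarithmic integral gives Li(11333) ≈ 1389.87. The difference π(x) − Li(x) ≈ -19.87 is typically negative for small/moderate x (Li(x) overestimates), though Littlewood's theorem shows this sign changes infinitely often.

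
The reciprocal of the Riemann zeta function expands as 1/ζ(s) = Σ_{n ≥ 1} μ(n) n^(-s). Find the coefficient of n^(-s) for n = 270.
μ(270) = 0

Factor n = 270 = 2 · 3^3 · 5. μ(n) = 0 if any exponent ≥ 2 (not squarefree); otherwise μ(n) = (−1)^{ω(n)} where ω(n) is the number of distinct prime factors. Applying: μ(270) = 0.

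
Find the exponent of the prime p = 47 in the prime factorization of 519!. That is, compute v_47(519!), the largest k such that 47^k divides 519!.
v_47(519!) = 11

Legendre's formula: v_p(n!) = Σ_{k ≥ 1} ⌊n / p^k⌋. For p = 47, n = 519, the terms are:
  ⌊519/47^1⌋ = ⌊519/47⌋ = 11
(the next term ⌊519/47^2⌋ = 0, terminating the sum). Summing: v_47(519!) = 11 = 11.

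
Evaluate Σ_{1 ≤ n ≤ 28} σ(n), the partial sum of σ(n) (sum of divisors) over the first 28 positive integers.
Σ_{n ≤ 28} σ(n) = 660

Compute σ(n) for each 1 ≤ n ≤ 28: σ(1) = 1, σ(2) = 3, σ(3) = 4, σ(4) = 7, σ(5) = 6, σ(6) = 12, σ(7) = 8, σ(8) = 15, σ(9) = 13, σ(10) = 18, σ(11) = 12, σ(12) = 28, σ(13) = 14, σ(14) = 24, σ(15) = 24, σ(16) = 31, σ(17) = 18, σ(18) = 39, σ(19) = 20, σ(20) = 42, σ(21) = 32, σ(22) = 36, σ(23) = 24, σ(24) = 60, σ(25) = 31, σ(26) = 42, σ(27) = 40, σ(28) = 56. Summing all 28 values: 660. (Average order: Σ_{n ≤ x} σ(n) ~ (π²/12) x². For x = 28, (π²/12)·28² ≈ 644.81.)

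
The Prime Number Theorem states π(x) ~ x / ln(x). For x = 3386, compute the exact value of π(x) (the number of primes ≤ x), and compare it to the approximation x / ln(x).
π(3386) = 476;  x/ln(x) ≈ 416.62;  relative error ≈ 12.48%.

Directly count primes up to 3386: π(3386) = 476. The PNT approximation gives 3386/ln(3386) ≈ 3386/8.12740 ≈ 416.62. Relative error (π(x) − x/ln(x)) / π(x) ≈ 12.48%; the approximation is known to undercount slightly (Li(x) is a better estimate).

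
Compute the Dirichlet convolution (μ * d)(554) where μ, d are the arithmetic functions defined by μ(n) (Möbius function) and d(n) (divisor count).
(μ * d)(554) = 1

Divisors of 554: [1, 2, 277, 554]. For each d | 554:
  d = 1: μ(1) · d(554/1) = 1 · 4 = 4
  d = 2: μ(2) · d(554/2) = -1 · 2 = -2
  d = 277: μ(277) · d(554/277) = -1 · 2 = -2
  d = 554: μ(554) · d(554/554) = 1 · 1 = 1
Summing: (μ * d)(554) = 4 + -2 + -2 + 1 = 1.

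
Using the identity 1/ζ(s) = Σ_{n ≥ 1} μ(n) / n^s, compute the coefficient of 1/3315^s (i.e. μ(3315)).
μ(3315) = 1

Factor n = 3315 = 3 · 5 · 13 · 17. μ(n) = 0 if any exponent ≥ 2 (not squarefree); otherwise μ(n) = (−1)^{ω(n)} where ω(n) is the number of distinct prime factors. Applying: μ(3315) = 1.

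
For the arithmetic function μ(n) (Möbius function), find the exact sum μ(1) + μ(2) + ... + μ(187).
Σ_{n ≤ 187} μ(n) = -3

Compute μ(n) for each 1 ≤ n ≤ 187: μ(1) = 1, μ(2) = -1, μ(3) = -1, μ(4) = 0, μ(5) = -1, μ(6) = 1, μ(7) = -1, μ(8) = 0, μ(9) = 0, μ(10) = 1, μ(11) = -1, μ(12) = 0, μ(13) = -1, μ(14) = 1, μ(15) = 1, μ(16) = 0, μ(17) = -1, μ(18) = 0, μ(19) = -1, μ(20) = 0, μ(21) = 1, μ(22) = 1, μ(23) = -1, μ(24) = 0, μ(25) = 0, μ(26) = 1, μ(27) = 0, μ(28) = 0, μ(29) = -1, μ(30) = -1, μ(31) = -1, μ(32) = 0, μ(33) = 1, μ(34) = 1, μ(35) = 1, μ(36) = 0, μ(37) = -1, μ(38) = 1, μ(39) = 1, μ(40) = 0, μ(41) = -1, μ(42) = -1, μ(43) = -1, μ(44) = 0, μ(45) = 0, μ(46) = 1, μ(47) = -1, μ(48) = 0, μ(49) = 0, μ(50) = 0, μ(51) = 1, μ(52) = 0, μ(53) = -1, μ(54) = 0, μ(55) = 1, μ(56) = 0, μ(57) = 1, μ(58) = 1, μ(59) = -1, μ(60) = 0, μ(61) = -1, μ(62) = 1, μ(63) = 0, μ(64) = 0, μ(65) = 1, μ(66) = -1, μ(67) = -1, μ(68) = 0, μ(69) = 1, μ(70) = -1, μ(71) = -1, μ(72) = 0, μ(73) = -1, μ(74) = 1, μ(75) = 0, μ(76) = 0, μ(77) = 1, μ(78) = -1, μ(79) = -1, μ(80) = 0, μ(81) = 0, μ(82) = 1, μ(83) = -1, μ(84) = 0, μ(85) = 1, μ(86) = 1, μ(87) = 1, μ(88) = 0, μ(89) = -1, μ(90) = 0, μ(91) = 1, μ(92) = 0, μ(93) = 1, μ(94) = 1, μ(95) = 1, μ(96) = 0, μ(97) = -1, μ(98) = 0, μ(99) = 0, μ(100) = 0, μ(101) = -1, μ(102) = -1, μ(103) = -1, μ(104) = 0, μ(105) = -1, μ(106) = 1, μ(107) = -1, μ(108) = 0, μ(109) = -1, μ(110) = -1, μ(111) = 1, μ(112) = 0, μ(113) = -1, μ(114) = -1, μ(115) = 1, μ(116) = 0, μ(117) = 0, μ(118) = 1, μ(119) = 1, μ(120) = 0, μ(121) = 0, μ(122) = 1, μ(123) = 1, μ(124) = 0, μ(125) = 0, μ(126) = 0, μ(127) = -1, μ(128) = 0, μ(129) = 1, μ(130) = -1, μ(131) = -1, μ(132) = 0, μ(133) = 1, μ(134) = 1, μ(135) = 0, μ(136) = 0, μ(137) = -1, μ(138) = -1, μ(139) = -1, μ(140) = 0, μ(141) = 1, μ(142) = 1, μ(143) = 1, μ(144) = 0, μ(145) = 1, μ(146) = 1, μ(147) = 0, μ(148) = 0, μ(149) = -1, μ(150) = 0, μ(151) = -1, μ(152) = 0, μ(153) = 0, μ(154) = -1, μ(155) = 1, μ(156) = 0, μ(157) = -1, μ(158) = 1, μ(159) = 1, μ(160) = 0, μ(161) = 1, μ(162) = 0, μ(163) = -1, μ(164) = 0, μ(165) = -1, μ(166) = 1, μ(167) = -1, μ(168) = 0, μ(169) = 0, μ(170) = -1, μ(171) = 0, μ(172) = 0, μ(173) = -1, μ(174) = -1, μ(175) = 0, μ(176) = 0, μ(177) = 1, μ(178) = 1, μ(179) = -1, μ(180) = 0, μ(181) = -1, μ(182) = -1, μ(183) = 1, μ(184) = 0, μ(185) = 1, μ(186) = -1, μ(187) = 1. Summing all 187 values: -3. (Mertens function M(x) = Σ_{n ≤ x} μ(n); on average M(x) should be small (PNT ⟺ M(x) = o(x)).)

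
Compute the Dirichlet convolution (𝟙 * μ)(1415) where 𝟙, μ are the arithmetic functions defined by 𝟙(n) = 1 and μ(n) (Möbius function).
(𝟙 * μ)(1415) = 0

Divisors of 1415: [1, 5, 283, 1415]. For each d | 1415:
  d = 1: 𝟙(1) · μ(1415/1) = 1 · 1 = 1
  d = 5: 𝟙(5) · μ(1415/5) = 1 · -1 = -1
  d = 283: 𝟙(283) · μ(1415/283) = 1 · -1 = -1
  d = 1415: 𝟙(1415) · μ(1415/1415) = 1 · 1 = 1
Summing: (𝟙 * μ)(1415) = 1 + -1 + -1 + 1 = 0.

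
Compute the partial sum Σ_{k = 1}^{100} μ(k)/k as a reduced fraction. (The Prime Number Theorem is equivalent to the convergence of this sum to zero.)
Σ μ(k)/k = 11962644395524974654034383169459538/384261327324253070792183691221959345

Values of μ(k) for 1 ≤ k ≤ 100: μ(1) = 1, μ(2) = -1, μ(3) = -1, μ(5) = -1, μ(6) = 1, μ(7) = -1, μ(10) = 1, μ(11) = -1, μ(13) = -1, μ(14) = 1, μ(15) = 1, μ(17) = -1, μ(19) = -1, μ(21) = 1, μ(22) = 1, μ(23) = -1, μ(26) = 1, μ(29) = -1, μ(30) = -1, μ(31) = -1, μ(33) = 1, μ(34) = 1, μ(35) = 1, μ(37) = -1, μ(38) = 1, μ(39) = 1, μ(41) = -1, μ(42) = -1, μ(43) = -1, μ(46) = 1, μ(47) = -1, μ(51) = 1, μ(53) = -1, μ(55) = 1, μ(57) = 1, μ(58) = 1, μ(59) = -1, μ(61) = -1, μ(62) = 1, μ(65) = 1, μ(66) = -1, μ(67) = -1, μ(69) = 1, μ(70) = -1, μ(71) = -1, μ(73) = -1, μ(74) = 1, μ(77) = 1, μ(78) = -1, μ(79) = -1, μ(82) = 1, μ(83) = -1, μ(85) = 1, μ(86) = 1, μ(87) = 1, μ(89) = -1, μ(91) = 1, μ(93) = 1, μ(94) = 1, μ(95) = 1, μ(97) = -1, with μ = 0 on non-squarefree integers. Summing μ(k)/k for k where μ(k) ≠ 0 gives 11962644395524974654034383169459538/384261327324253070792183691221959345 ≈ 0.0311. (PNT ⟺ this sum → 0 as n → ∞.)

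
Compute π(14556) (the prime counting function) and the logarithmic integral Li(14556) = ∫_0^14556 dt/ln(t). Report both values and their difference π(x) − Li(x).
π(14556) = 1705;  Li(14556) ≈ 1730.38;  π(x) − Li(x) ≈ -25.38.

Direct count of primes ≤ 14556 gives π(14556) = 1705. Numerical evaluation of the logarithmic integral gives Li(14556) ≈ 1730.38. The difference π(x) − Li(x) ≈ -25.38 is typically negative for small/moderate x (Li(x) overestimates), though Littlewood's theorem shows this sign changes infinitely often.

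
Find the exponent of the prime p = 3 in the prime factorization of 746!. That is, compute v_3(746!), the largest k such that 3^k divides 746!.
v_3(746!) = 370

Legendre's formula: v_p(n!) = Σ_{k ≥ 1} ⌊n / p^k⌋. For p = 3, n = 746, the terms are:
  ⌊746/3^1⌋ = ⌊746/3⌋ = 248
  ⌊746/3^2⌋ = ⌊746/9⌋ = 82
  ⌊746/3^3⌋ = ⌊746/27⌋ = 27
  ⌊746/3^4⌋ = ⌊746/81⌋ = 9
  ⌊746/3^5⌋ = ⌊746/243⌋ = 3
  ⌊746/3^6⌋ = ⌊746/729⌋ = 1
(the next term ⌊746/3^7⌋ = 0, terminating the sum). Summing: v_3(746!) = 248 + 82 + 27 + 9 + 3 + 1 = 370.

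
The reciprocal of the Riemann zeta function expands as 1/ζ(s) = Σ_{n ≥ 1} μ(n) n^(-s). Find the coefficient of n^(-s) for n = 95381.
μ(95381) = 1

Factor n = 95381 = 11 · 13 · 23 · 29. μ(n) = 0 if any exponent ≥ 2 (not squarefree); otherwise μ(n) = (−1)^{ω(n)} where ω(n) is the number of distinct prime factors. Applying: μ(95381) = 1.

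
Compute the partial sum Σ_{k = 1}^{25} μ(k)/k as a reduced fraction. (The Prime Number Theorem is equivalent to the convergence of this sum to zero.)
Σ μ(k)/k = -249979/223092870

Values of μ(k) for 1 ≤ k ≤ 25: μ(1) = 1, μ(2) = -1, μ(3) = -1, μ(5) = -1, μ(6) = 1, μ(7) = -1, μ(10) = 1, μ(11) = -1, μ(13) = -1, μ(14) = 1, μ(15) = 1, μ(17) = -1, μ(19) = -1, μ(21) = 1, μ(22) = 1, μ(23) = -1, with μ = 0 on non-squarefree integers. Summing μ(k)/k for k where μ(k) ≠ 0 gives -249979/223092870 ≈ -0.0011. (PNT ⟺ this sum → 0 as n → ∞.)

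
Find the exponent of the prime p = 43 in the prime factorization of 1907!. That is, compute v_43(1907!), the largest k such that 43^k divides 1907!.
v_43(1907!) = 45

Legendre's formula: v_p(n!) = Σ_{k ≥ 1} ⌊n / p^k⌋. For p = 43, n = 1907, the terms are:
  ⌊1907/43^1⌋ = ⌊1907/43⌋ = 44
  ⌊1907/43^2⌋ = ⌊1907/1849⌋ = 1
(the next term ⌊1907/43^3⌋ = 0, terminating the sum). Summing: v_43(1907!) = 44 + 1 = 45.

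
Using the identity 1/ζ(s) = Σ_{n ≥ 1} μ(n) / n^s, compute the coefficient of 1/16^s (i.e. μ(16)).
μ(16) = 0

Factor n = 16 = 2^4. μ(n) = 0 if any exponent ≥ 2 (not squarefree); otherwise μ(n) = (−1)^{ω(n)} where ω(n) is the number of distinct prime factors. Applying: μ(16) = 0.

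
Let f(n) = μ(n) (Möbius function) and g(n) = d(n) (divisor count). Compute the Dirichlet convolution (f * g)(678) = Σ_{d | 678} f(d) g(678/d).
(μ * d)(678) = 1

Divisors of 678: [1, 2, 3, 6, 113, 226, 339, 678]. For each d | 678:
  d = 1: μ(1) · d(678/1) = 1 · 8 = 8
  d = 2: μ(2) · d(678/2) = -1 · 4 = -4
  d = 3: μ(3) · d(678/3) = -1 · 4 = -4
  d = 6: μ(6) · d(678/6) = 1 · 2 = 2
  d = 113: μ(113) · d(678/113) = -1 · 4 = -4
  d = 226: μ(226) · d(678/226) = 1 · 2 = 2
  d = 339: μ(339) · d(678/339) = 1 · 2 = 2
  d = 678: μ(678) · d(678/678) = -1 · 1 = -1
Summing: (μ * d)(678) = 8 + -4 + -4 + 2 + -4 + 2 + 2 + -1 = 1.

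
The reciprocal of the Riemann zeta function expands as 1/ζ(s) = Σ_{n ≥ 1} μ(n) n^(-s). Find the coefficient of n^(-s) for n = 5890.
μ(5890) = 1

Factor n = 5890 = 2 · 5 · 19 · 31. μ(n) = 0 if any exponent ≥ 2 (not squarefree); otherwise μ(n) = (−1)^{ω(n)} where ω(n) is the number of distinct prime factors. Applying: μ(5890) = 1.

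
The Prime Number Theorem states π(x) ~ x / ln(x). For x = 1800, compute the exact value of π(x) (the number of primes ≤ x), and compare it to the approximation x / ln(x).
π(1800) = 278;  x/ln(x) ≈ 240.14;  relative error ≈ 13.62%.

Directly count primes up to 1800: π(1800) = 278. The PNT approximation gives 1800/ln(1800) ≈ 1800/7.49554 ≈ 240.14. Relative error (π(x) − x/ln(x)) / π(x) ≈ 13.62%; the approximation is known to undercount slightly (Li(x) is a better estimate).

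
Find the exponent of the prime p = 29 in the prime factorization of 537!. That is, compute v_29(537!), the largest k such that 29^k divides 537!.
v_29(537!) = 18

Legendre's formula: v_p(n!) = Σ_{k ≥ 1} ⌊n / p^k⌋. For p = 29, n = 537, the terms are:
  ⌊537/29^1⌋ = ⌊537/29⌋ = 18
(the next term ⌊537/29^2⌋ = 0, terminating the sum). Summing: v_29(537!) = 18 = 18.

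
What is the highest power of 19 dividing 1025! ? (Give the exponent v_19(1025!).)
v_19(1025!) = 55

Legendre's formula: v_p(n!) = Σ_{k ≥ 1} ⌊n / p^k⌋. For p = 19, n = 1025, the terms are:
  ⌊1025/19^1⌋ = ⌊1025/19⌋ = 53
  ⌊1025/19^2⌋ = ⌊1025/361⌋ = 2
(the next term ⌊1025/19^3⌋ = 0, terminating the sum). Summing: v_19(1025!) = 53 + 2 = 55.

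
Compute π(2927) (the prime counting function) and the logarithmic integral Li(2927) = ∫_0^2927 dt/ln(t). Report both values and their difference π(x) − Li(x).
π(2927) = 423;  Li(2927) ≈ 433.63;  π(x) − Li(x) ≈ -10.63.

Direct count of primes ≤ 2927 gives π(2927) = 423. Numerical evaluation of the logarithmic integral gives Li(2927) ≈ 433.63. The difference π(x) − Li(x) ≈ -10.63 is typically negative for small/moderate x (Li(x) overestimates), though Littlewood's theorem shows this sign changes infinitely often.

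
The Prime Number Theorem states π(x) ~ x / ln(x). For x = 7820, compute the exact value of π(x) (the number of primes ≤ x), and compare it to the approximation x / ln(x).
π(7820) = 988;  x/ln(x) ≈ 872.34;  relative error ≈ 11.71%.

Directly count primes up to 7820: π(7820) = 988. The PNT approximation gives 7820/ln(7820) ≈ 7820/8.96444 ≈ 872.34. Relative error (π(x) − x/ln(x)) / π(x) ≈ 11.71%; the approximation is known to undercount slightly (Li(x) is a better estimate).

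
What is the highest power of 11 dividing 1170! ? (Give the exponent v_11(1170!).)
v_11(1170!) = 115

Legendre's formula: v_p(n!) = Σ_{k ≥ 1} ⌊n / p^k⌋. For p = 11, n = 1170, the terms are:
  ⌊1170/11^1⌋ = ⌊1170/11⌋ = 106
  ⌊1170/11^2⌋ = ⌊1170/121⌋ = 9
(the next term ⌊1170/11^3⌋ = 0, terminating the sum). Summing: v_11(1170!) = 106 + 9 = 115.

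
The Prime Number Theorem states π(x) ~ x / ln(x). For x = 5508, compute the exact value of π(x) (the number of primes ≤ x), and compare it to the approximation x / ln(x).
π(5508) = 728;  x/ln(x) ≈ 639.43;  relative error ≈ 12.17%.

Directly count primes up to 5508: π(5508) = 728. The PNT approximation gives 5508/ln(5508) ≈ 5508/8.61396 ≈ 639.43. Relative error (π(x) − x/ln(x)) / π(x) ≈ 12.17%; the approximation is known to undercount slightly (Li(x) is a better estimate).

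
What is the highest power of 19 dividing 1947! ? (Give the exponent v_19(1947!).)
v_19(1947!) = 107

Legendre's formula: v_p(n!) = Σ_{k ≥ 1} ⌊n / p^k⌋. For p = 19, n = 1947, the terms are:
  ⌊1947/19^1⌋ = ⌊1947/19⌋ = 102
  ⌊1947/19^2⌋ = ⌊1947/361⌋ = 5
(the next term ⌊1947/19^3⌋ = 0, terminating the sum). Summing: v_19(1947!) = 102 + 5 = 107.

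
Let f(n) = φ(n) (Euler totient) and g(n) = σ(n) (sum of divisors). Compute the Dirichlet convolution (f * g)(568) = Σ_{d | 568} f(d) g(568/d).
(φ * σ)(568) = 4544

Divisors of 568: [1, 2, 4, 8, 71, 142, 284, 568]. For each d | 568:
  d = 1: φ(1) · σ(568/1) = 1 · 1080 = 1080
  d = 2: φ(2) · σ(568/2) = 1 · 504 = 504
  d = 4: φ(4) · σ(568/4) = 2 · 216 = 432
  d = 8: φ(8) · σ(568/8) = 4 · 72 = 288
  d = 71: φ(71) · σ(568/71) = 70 · 15 = 1050
  d = 142: φ(142) · σ(568/142) = 70 · 7 = 490
  d = 284: φ(284) · σ(568/284) = 140 · 3 = 420
  d = 568: φ(568) · σ(568/568) = 280 · 1 = 280
Summing: (φ * σ)(568) = 1080 + 504 + 432 + 288 + 1050 + 490 + 420 + 280 = 4544.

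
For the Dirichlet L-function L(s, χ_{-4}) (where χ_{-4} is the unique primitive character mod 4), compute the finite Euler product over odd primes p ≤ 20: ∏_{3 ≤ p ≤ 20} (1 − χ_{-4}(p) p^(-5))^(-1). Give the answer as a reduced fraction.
∏ = 8959395755957897476417566375/8993950909687588250159808512

The odd primes p ≤ 20 are [3, 5, 7, 11, 13, 17, 19]. For each, χ(p) = 1 if p ≡ 1 mod 4, χ(p) = −1 if p ≡ 3 mod 4. Taking (1 − χ(p)/p^5)^(-1) = p^5/(p^5 − χ(p)): (1 − (-1)/3^5)^(-1) · (1 − (1)/5^5)^(-1) · (1 − (-1)/7^5)^(-1) · (1 − (-1)/11^5)^(-1) · (1 − (1)/13^5)^(-1) · (1 − (1)/17^5)^(-1) · (1 − (-1)/19^5)^(-1) = 8959395755957897476417566375/8993950909687588250159808512.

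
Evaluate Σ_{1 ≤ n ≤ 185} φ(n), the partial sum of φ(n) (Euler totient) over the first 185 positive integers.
Σ_{n ≤ 185} φ(n) = 10484

Compute φ(n) for each 1 ≤ n ≤ 185: φ(1) = 1, φ(2) = 1, φ(3) = 2, φ(4) = 2, φ(5) = 4, φ(6) = 2, φ(7) = 6, φ(8) = 4, φ(9) = 6, φ(10) = 4, φ(11) = 10, φ(12) = 4, φ(13) = 12, φ(14) = 6, φ(15) = 8, φ(16) = 8, φ(17) = 16, φ(18) = 6, φ(19) = 18, φ(20) = 8, φ(21) = 12, φ(22) = 10, φ(23) = 22, φ(24) = 8, φ(25) = 20, φ(26) = 12, φ(27) = 18, φ(28) = 12, φ(29) = 28, φ(30) = 8, φ(31) = 30, φ(32) = 16, φ(33) = 20, φ(34) = 16, φ(35) = 24, φ(36) = 12, φ(37) = 36, φ(38) = 18, φ(39) = 24, φ(40) = 16, φ(41) = 40, φ(42) = 12, φ(43) = 42, φ(44) = 20, φ(45) = 24, φ(46) = 22, φ(47) = 46, φ(48) = 16, φ(49) = 42, φ(50) = 20, φ(51) = 32, φ(52) = 24, φ(53) = 52, φ(54) = 18, φ(55) = 40, φ(56) = 24, φ(57) = 36, φ(58) = 28, φ(59) = 58, φ(60) = 16, φ(61) = 60, φ(62) = 30, φ(63) = 36, φ(64) = 32, φ(65) = 48, φ(66) = 20, φ(67) = 66, φ(68) = 32, φ(69) = 44, φ(70) = 24, φ(71) = 70, φ(72) = 24, φ(73) = 72, φ(74) = 36, φ(75) = 40, φ(76) = 36, φ(77) = 60, φ(78) = 24, φ(79) = 78, φ(80) = 32, φ(81) = 54, φ(82) = 40, φ(83) = 82, φ(84) = 24, φ(85) = 64, φ(86) = 42, φ(87) = 56, φ(88) = 40, φ(89) = 88, φ(90) = 24, φ(91) = 72, φ(92) = 44, φ(93) = 60, φ(94) = 46, φ(95) = 72, φ(96) = 32, φ(97) = 96, φ(98) = 42, φ(99) = 60, φ(100) = 40, φ(101) = 100, φ(102) = 32, φ(103) = 102, φ(104) = 48, φ(105) = 48, φ(106) = 52, φ(107) = 106, φ(108) = 36, φ(109) = 108, φ(110) = 40, φ(111) = 72, φ(112) = 48, φ(113) = 112, φ(114) = 36, φ(115) = 88, φ(116) = 56, φ(117) = 72, φ(118) = 58, φ(119) = 96, φ(120) = 32, φ(121) = 110, φ(122) = 60, φ(123) = 80, φ(124) = 60, φ(125) = 100, φ(126) = 36, φ(127) = 126, φ(128) = 64, φ(129) = 84, φ(130) = 48, φ(131) = 130, φ(132) = 40, φ(133) = 108, φ(134) = 66, φ(135) = 72, φ(136) = 64, φ(137) = 136, φ(138) = 44, φ(139) = 138, φ(140) = 48, φ(141) = 92, φ(142) = 70, φ(143) = 120, φ(144) = 48, φ(145) = 112, φ(146) = 72, φ(147) = 84, φ(148) = 72, φ(149) = 148, φ(150) = 40, φ(151) = 150, φ(152) = 72, φ(153) = 96, φ(154) = 60, φ(155) = 120, φ(156) = 48, φ(157) = 156, φ(158) = 78, φ(159) = 104, φ(160) = 64, φ(161) = 132, φ(162) = 54, φ(163) = 162, φ(164) = 80, φ(165) = 80, φ(166) = 82, φ(167) = 166, φ(168) = 48, φ(169) = 156, φ(170) = 64, φ(171) = 108, φ(172) = 84, φ(173) = 172, φ(174) = 56, φ(175) = 120, φ(176) = 80, φ(177) = 116, φ(178) = 88, φ(179) = 178, φ(180) = 48, φ(181) = 180, φ(182) = 72, φ(183) = 120, φ(184) = 88, φ(185) = 144. Summing all 185 values: 10484. (Average order: Σ_{n ≤ x} φ(n) ~ (3/π²) x². For x = 185, (3/π²)·185² ≈ 10403.15.)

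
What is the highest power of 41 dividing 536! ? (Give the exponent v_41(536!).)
v_41(536!) = 13

Legendre's formula: v_p(n!) = Σ_{k ≥ 1} ⌊n / p^k⌋. For p = 41, n = 536, the terms are:
  ⌊536/41^1⌋ = ⌊536/41⌋ = 13
(the next term ⌊536/41^2⌋ = 0, terminating the sum). Summing: v_41(536!) = 13 = 13.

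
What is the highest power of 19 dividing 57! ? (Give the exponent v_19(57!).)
v_19(57!) = 3

Legendre's formula: v_p(n!) = Σ_{k ≥ 1} ⌊n / p^k⌋. For p = 19, n = 57, the terms are:
  ⌊57/19^1⌋ = ⌊57/19⌋ = 3
(the next term ⌊57/19^2⌋ = 0, terminating the sum). Summing: v_19(57!) = 3 = 3.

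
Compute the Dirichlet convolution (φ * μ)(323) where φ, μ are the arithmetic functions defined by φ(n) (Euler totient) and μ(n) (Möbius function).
(φ * μ)(323) = 255

Divisors of 323: [1, 17, 19, 323]. For each d | 323:
  d = 1: φ(1) · μ(323/1) = 1 · 1 = 1
  d = 17: φ(17) · μ(323/17) = 16 · -1 = -16
  d = 19: φ(19) · μ(323/19) = 18 · -1 = -18
  d = 323: φ(323) · μ(323/323) = 288 · 1 = 288
Summing: (φ * μ)(323) = 1 + -16 + -18 + 288 = 255.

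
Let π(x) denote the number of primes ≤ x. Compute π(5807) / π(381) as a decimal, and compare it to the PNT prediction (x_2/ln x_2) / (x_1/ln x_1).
π(5807)/π(381) = 762/75 ≈ 10.1600;  PNT prediction ≈ 10.4510.

π(381) = 75 and π(5807) = 762, so π(5807)/π(381) ≈ 10.1600. The PNT-predicted ratio is (5807/ln(5807)) / (381/ln(381)) ≈ 10.4510. The two agree to within a few percent, as expected.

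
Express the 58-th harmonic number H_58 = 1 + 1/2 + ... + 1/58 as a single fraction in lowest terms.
H_58 = 254381445831833111660789/54749786241679275146400

Direct summation: H_58 = 1 + 1/2 + ... + 1/58. The least common denominator is lcm(1, ..., 58) = 164249358725037825439200; over this denominator the numerator is 164249358725037825439200 + 82124679362518912719600 + 54749786241679275146400 + 41062339681259456359800 + 32849871745007565087840 + 27374893120839637573200 + 23464194103576832205600 + 20531169840629728179900 + 18249928747226425048800 + 16424935872503782543920 + 14931759884094347767200 + 13687446560419818786600 + 12634566055772140418400 + 11732097051788416102800 + 10949957248335855029280 + 10265584920314864089950 + 9661726983825754437600 + 9124964373613212524400 + 8644703090791464496800 + 8212467936251891271960 + 7821398034525610735200 + 7465879942047173883600 + 7141276466305992410400 + 6843723280209909393300 + 6569974349001513017568 + 6317283027886070209200 + 6083309582408808349600 + 5866048525894208051400 + 5663770990518545704800 + 5474978624167927514640 + 5298366410485091143200 + 5132792460157432044975 + 4977253294698115922400 + 4830863491912877218800 + 4692838820715366441120 + 4562482186806606262200 + 4439171857433454741600 + 4322351545395732248400 + 4211522018590713472800 + 4106233968125945635980 + 4006081920122873791200 + 3910699017262805367600 + 3819752528489251754400 + 3732939971023586941800 + 3649985749445285009760 + 3570638233152996205200 + 3494667206915698413600 + 3421861640104954696650 + 3352027729082404600800 + 3284987174500756508784 + 3220575661275251479200 + 3158641513943035104600 + 3099044504245996706400 + 3041654791204404174800 + 2986351976818869553440 + 2933024262947104025700 + 2881567696930488165600 + 2831885495259272852400 = 763144337495499334982367, so H_58 = 763144337495499334982367/164249358725037825439200; reducing by gcd(763144337495499334982367, 164249358725037825439200) = 3 gives 254381445831833111660789/54749786241679275146400 ≈ 4.64625. (The PNT-adjacent estimate ln(58) + γ ≈ 4.63766 matches within O(1/n).)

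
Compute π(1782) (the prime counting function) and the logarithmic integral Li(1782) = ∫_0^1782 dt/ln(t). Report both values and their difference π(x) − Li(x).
π(1782) = 275;  Li(1782) ≈ 285.91;  π(x) − Li(x) ≈ -10.91.

Direct count of primes ≤ 1782 gives π(1782) = 275. Numerical evaluation of the logarithmic integral gives Li(1782) ≈ 285.91. The difference π(x) − Li(x) ≈ -10.91 is typically negative for small/moderate x (Li(x) overestimates), though Littlewood's theorem shows this sign changes infinitely often.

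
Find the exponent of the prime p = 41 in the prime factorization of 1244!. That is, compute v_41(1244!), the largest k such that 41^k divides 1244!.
v_41(1244!) = 30

Legendre's formula: v_p(n!) = Σ_{k ≥ 1} ⌊n / p^k⌋. For p = 41, n = 1244, the terms are:
  ⌊1244/41^1⌋ = ⌊1244/41⌋ = 30
(the next term ⌊1244/41^2⌋ = 0, terminating the sum). Summing: v_41(1244!) = 30 = 30.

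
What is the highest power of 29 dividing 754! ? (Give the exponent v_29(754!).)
v_29(754!) = 26

Legendre's formula: v_p(n!) = Σ_{k ≥ 1} ⌊n / p^k⌋. For p = 29, n = 754, the terms are:
  ⌊754/29^1⌋ = ⌊754/29⌋ = 26
(the next term ⌊754/29^2⌋ = 0, terminating the sum). Summing: v_29(754!) = 26 = 26.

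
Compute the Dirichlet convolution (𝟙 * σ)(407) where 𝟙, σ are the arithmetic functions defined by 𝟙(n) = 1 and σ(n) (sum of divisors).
(𝟙 * σ)(407) = 507

Divisors of 407: [1, 11, 37, 407]. For each d | 407:
  d = 1: 𝟙(1) · σ(407/1) = 1 · 456 = 456
  d = 11: 𝟙(11) · σ(407/11) = 1 · 38 = 38
  d = 37: 𝟙(37) · σ(407/37) = 1 · 12 = 12
  d = 407: 𝟙(407) · σ(407/407) = 1 · 1 = 1
Summing: (𝟙 * σ)(407) = 456 + 38 + 12 + 1 = 507.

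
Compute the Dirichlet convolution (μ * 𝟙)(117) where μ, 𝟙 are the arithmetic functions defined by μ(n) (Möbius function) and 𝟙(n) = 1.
(μ * 𝟙)(117) = 0

Divisors of 117: [1, 3, 9, 13, 39, 117]. For each d | 117:
  d = 1: μ(1) · 𝟙(117/1) = 1 · 1 = 1
  d = 3: μ(3) · 𝟙(117/3) = -1 · 1 = -1
  d = 9: μ(9) · 𝟙(117/9) = 0 · 1 = 0
  d = 13: μ(13) · 𝟙(117/13) = -1 · 1 = -1
  d = 39: μ(39) · 𝟙(117/39) = 1 · 1 = 1
  d = 117: μ(117) · 𝟙(117/117) = 0 · 1 = 0
Summing: (μ * 𝟙)(117) = 1 + -1 + 0 + -1 + 1 + 0 = 0.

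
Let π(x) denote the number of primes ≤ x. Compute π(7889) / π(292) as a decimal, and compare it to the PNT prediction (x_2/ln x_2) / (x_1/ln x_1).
π(7889)/π(292) = 997/61 ≈ 16.3443;  PNT prediction ≈ 17.0919.

π(292) = 61 and π(7889) = 997, so π(7889)/π(292) ≈ 16.3443. The PNT-predicted ratio is (7889/ln(7889)) / (292/ln(292)) ≈ 17.0919. The two agree to within a few percent, as expected.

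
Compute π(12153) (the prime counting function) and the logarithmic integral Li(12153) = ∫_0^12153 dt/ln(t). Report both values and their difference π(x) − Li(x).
π(12153) = 1454;  Li(12153) ≈ 1477.38;  π(x) − Li(x) ≈ -23.38.

Direct count of primes ≤ 12153 gives π(12153) = 1454. Numerical evaluation of the logarithmic integral gives Li(12153) ≈ 1477.38. The difference π(x) − Li(x) ≈ -23.38 is typically negative for small/moderate x (Li(x) overestimates), though Littlewood's theorem shows this sign changes infinitely often.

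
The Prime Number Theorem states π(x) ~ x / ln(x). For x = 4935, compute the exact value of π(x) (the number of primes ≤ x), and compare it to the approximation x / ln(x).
π(4935) = 659;  x/ln(x) ≈ 580.31;  relative error ≈ 11.94%.

Directly count primes up to 4935: π(4935) = 659. The PNT approximation gives 4935/ln(4935) ≈ 4935/8.50411 ≈ 580.31. Relative error (π(x) − x/ln(x)) / π(x) ≈ 11.94%; the approximation is known to undercount slightly (Li(x) is a better estimate).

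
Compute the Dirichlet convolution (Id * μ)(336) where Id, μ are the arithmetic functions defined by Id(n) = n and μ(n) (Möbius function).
(Id * μ)(336) = 96

Divisors of 336: [1, 2, 3, 4, 6, 7, 8, 12, 14, 16, 21, 24, 28, 42, 48, 56, 84, 112, 168, 336]. For each d | 336:
  d = 1: Id(1) · μ(336/1) = 1 · 0 = 0
  d = 2: Id(2) · μ(336/2) = 2 · 0 = 0
  d = 3: Id(3) · μ(336/3) = 3 · 0 = 0
  d = 4: Id(4) · μ(336/4) = 4 · 0 = 0
  d = 6: Id(6) · μ(336/6) = 6 · 0 = 0
  d = 7: Id(7) · μ(336/7) = 7 · 0 = 0
  d = 8: Id(8) · μ(336/8) = 8 · -1 = -8
  d = 12: Id(12) · μ(336/12) = 12 · 0 = 0
  d = 14: Id(14) · μ(336/14) = 14 · 0 = 0
  d = 16: Id(16) · μ(336/16) = 16 · 1 = 16
  d = 21: Id(21) · μ(336/21) = 21 · 0 = 0
  d = 24: Id(24) · μ(336/24) = 24 · 1 = 24
  d = 28: Id(28) · μ(336/28) = 28 · 0 = 0
  d = 42: Id(42) · μ(336/42) = 42 · 0 = 0
  d = 48: Id(48) · μ(336/48) = 48 · -1 = -48
  d = 56: Id(56) · μ(336/56) = 56 · 1 = 56
  d = 84: Id(84) · μ(336/84) = 84 · 0 = 0
  d = 112: Id(112) · μ(336/112) = 112 · -1 = -112
  d = 168: Id(168) · μ(336/168) = 168 · -1 = -168
  d = 336: Id(336) · μ(336/336) = 336 · 1 = 336
Summing: (Id * μ)(336) = 0 + 0 + 0 + 0 + 0 + 0 + -8 + 0 + 0 + 16 + 0 + 24 + 0 + 0 + -48 + 56 + 0 + -112 + -168 + 336 = 96.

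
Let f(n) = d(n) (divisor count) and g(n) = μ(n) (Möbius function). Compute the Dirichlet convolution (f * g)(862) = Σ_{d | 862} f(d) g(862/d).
(d * μ)(862) = 1

Divisors of 862: [1, 2, 431, 862]. For each d | 862:
  d = 1: d(1) · μ(862/1) = 1 · 1 = 1
  d = 2: d(2) · μ(862/2) = 2 · -1 = -2
  d = 431: d(431) · μ(862/431) = 2 · -1 = -2
  d = 862: d(862) · μ(862/862) = 4 · 1 = 4
Summing: (d * μ)(862) = 1 + -2 + -2 + 4 = 1.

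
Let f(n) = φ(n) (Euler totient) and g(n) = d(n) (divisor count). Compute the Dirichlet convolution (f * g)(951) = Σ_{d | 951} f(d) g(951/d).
(φ * d)(951) = 1272

Divisors of 951: [1, 3, 317, 951]. For each d | 951:
  d = 1: φ(1) · d(951/1) = 1 · 4 = 4
  d = 3: φ(3) · d(951/3) = 2 · 2 = 4
  d = 317: φ(317) · d(951/317) = 316 · 2 = 632
  d = 951: φ(951) · d(951/951) = 632 · 1 = 632
Summing: (φ * d)(951) = 4 + 4 + 632 + 632 = 1272.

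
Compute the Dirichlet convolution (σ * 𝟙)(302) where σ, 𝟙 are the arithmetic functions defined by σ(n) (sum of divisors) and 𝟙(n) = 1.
(σ * 𝟙)(302) = 612

Divisors of 302: [1, 2, 151, 302]. For each d | 302:
  d = 1: σ(1) · 𝟙(302/1) = 1 · 1 = 1
  d = 2: σ(2) · 𝟙(302/2) = 3 · 1 = 3
  d = 151: σ(151) · 𝟙(302/151) = 152 · 1 = 152
  d = 302: σ(302) · 𝟙(302/302) = 456 · 1 = 456
Summing: (σ * 𝟙)(302) = 1 + 3 + 152 + 456 = 612.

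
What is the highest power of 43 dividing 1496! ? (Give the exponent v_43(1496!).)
v_43(1496!) = 34

Legendre's formula: v_p(n!) = Σ_{k ≥ 1} ⌊n / p^k⌋. For p = 43, n = 1496, the terms are:
  ⌊1496/43^1⌋ = ⌊1496/43⌋ = 34
(the next term ⌊1496/43^2⌋ = 0, terminating the sum). Summing: v_43(1496!) = 34 = 34.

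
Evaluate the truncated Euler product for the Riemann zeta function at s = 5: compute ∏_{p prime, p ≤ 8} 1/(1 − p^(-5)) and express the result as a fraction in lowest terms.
∏ = 8508543750/8205616331

The primes p ≤ 8 are [2, 3, 5, 7]. For each prime, (1 − 1/p^5)^(-1) = p^5 / (p^5 − 1). The product is (1 − 1/2^5)^(-1), (1 − 1/3^5)^(-1), (1 − 1/5^5)^(-1), (1 − 1/7^5)^(-1) = ∏ p^5 / (p^5 − 1) = 8508543750/8205616331.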